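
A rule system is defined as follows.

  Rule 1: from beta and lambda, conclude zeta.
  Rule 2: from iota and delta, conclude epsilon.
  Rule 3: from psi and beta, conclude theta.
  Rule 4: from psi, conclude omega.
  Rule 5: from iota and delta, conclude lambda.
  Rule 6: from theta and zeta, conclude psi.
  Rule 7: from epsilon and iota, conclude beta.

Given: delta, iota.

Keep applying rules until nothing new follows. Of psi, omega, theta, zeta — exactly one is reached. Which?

zeta

From iota and delta, Rule 5 gives lambda.
From iota and delta, Rule 2 gives epsilon.
From epsilon and iota, Rule 7 gives beta.
beta and lambda hold, so zeta follows (Rule 1).
omega would need psi (Rule 4), but psi is never established. psi would need theta and zeta (Rule 6), but theta is never established. theta would need psi and beta (Rule 3), but psi is never established.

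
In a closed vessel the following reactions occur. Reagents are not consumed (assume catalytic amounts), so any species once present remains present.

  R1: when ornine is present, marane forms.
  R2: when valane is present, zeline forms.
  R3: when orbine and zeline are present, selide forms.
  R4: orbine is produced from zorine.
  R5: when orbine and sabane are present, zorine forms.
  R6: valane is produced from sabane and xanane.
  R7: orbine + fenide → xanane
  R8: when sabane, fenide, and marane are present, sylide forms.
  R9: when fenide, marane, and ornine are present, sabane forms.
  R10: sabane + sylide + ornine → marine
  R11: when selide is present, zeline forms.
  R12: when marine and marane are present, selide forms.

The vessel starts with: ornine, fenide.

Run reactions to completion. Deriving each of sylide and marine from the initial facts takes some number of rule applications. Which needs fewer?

sylide: ornine present → marane forms (R1). fenide, marane, and ornine present → sabane forms (R9). sabane, fenide, and marane present → sylide forms (R8). [3 rule applications]
marine: ornine present → marane forms (R1). fenide, marane, and ornine present → sabane forms (R9). sabane, fenide, and marane present → sylide forms (R8). sabane, sylide, and ornine present → marine forms (R10). [4 rule applications]
sylide needs fewer.

sylide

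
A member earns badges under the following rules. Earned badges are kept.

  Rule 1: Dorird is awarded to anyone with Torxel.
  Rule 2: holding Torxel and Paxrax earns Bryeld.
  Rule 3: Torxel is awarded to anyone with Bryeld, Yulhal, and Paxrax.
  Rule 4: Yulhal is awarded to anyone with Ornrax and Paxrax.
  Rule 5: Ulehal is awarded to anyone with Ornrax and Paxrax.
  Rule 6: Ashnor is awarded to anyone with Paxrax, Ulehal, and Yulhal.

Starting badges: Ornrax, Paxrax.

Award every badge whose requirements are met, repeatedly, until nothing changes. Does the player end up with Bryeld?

Bryeld would need Torxel and Paxrax (Rule 2), but Torxel is never earned.

No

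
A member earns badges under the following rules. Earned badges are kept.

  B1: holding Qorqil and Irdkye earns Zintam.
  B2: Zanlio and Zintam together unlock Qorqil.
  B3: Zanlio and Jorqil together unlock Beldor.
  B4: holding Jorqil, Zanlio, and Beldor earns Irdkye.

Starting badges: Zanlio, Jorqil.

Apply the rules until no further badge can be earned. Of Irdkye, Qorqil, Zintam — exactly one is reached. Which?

With Zanlio and Jorqil, Beldor is earned (B3).
With Jorqil, Zanlio, and Beldor, Irdkye is earned (B4).
Zintam would need Qorqil and Irdkye (B1), but Qorqil is never earned. Qorqil would need Zanlio and Zintam (B2), but Zintam is never earned.

Irdkye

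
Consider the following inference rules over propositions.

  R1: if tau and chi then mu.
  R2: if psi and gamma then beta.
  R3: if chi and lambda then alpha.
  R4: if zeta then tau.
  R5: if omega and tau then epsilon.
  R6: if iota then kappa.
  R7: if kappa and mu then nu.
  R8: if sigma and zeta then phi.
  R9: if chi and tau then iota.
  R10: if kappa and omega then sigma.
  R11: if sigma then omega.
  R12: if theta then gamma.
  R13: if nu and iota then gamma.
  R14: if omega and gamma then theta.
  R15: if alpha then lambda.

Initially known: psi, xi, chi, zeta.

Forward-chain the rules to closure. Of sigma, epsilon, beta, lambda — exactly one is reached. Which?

From zeta, R4 gives tau.
From chi and tau, R9 gives iota.
From tau and chi, R1 gives mu.
From iota, R6 gives kappa.
From kappa and mu, R7 gives nu.
From nu and iota, R13 gives gamma.
psi and gamma hold, so beta follows (R2).
epsilon would need omega and tau (R5), but omega is never established. sigma would need kappa and omega (R10), but omega is never established. lambda would need alpha (R15), but alpha is never established.

beta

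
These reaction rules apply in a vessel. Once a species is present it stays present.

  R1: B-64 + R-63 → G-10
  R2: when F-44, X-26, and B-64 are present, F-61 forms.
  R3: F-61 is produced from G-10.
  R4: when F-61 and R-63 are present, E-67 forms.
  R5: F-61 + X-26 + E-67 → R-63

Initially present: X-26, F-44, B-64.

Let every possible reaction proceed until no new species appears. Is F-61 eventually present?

F-44, X-26, and B-64 present → F-61 forms (R2).

Yes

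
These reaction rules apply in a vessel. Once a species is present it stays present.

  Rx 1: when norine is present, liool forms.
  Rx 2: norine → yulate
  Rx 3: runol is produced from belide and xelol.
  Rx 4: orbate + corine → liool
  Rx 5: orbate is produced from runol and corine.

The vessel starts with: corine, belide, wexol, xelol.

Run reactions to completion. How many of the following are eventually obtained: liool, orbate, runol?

3

belide and xelol present → runol forms (Rx 3).
runol and corine present → orbate forms (Rx 5).
orbate and corine present → liool forms (Rx 4).
liool: reached.
orbate: reached.
runol: reached.
All 3 are reached.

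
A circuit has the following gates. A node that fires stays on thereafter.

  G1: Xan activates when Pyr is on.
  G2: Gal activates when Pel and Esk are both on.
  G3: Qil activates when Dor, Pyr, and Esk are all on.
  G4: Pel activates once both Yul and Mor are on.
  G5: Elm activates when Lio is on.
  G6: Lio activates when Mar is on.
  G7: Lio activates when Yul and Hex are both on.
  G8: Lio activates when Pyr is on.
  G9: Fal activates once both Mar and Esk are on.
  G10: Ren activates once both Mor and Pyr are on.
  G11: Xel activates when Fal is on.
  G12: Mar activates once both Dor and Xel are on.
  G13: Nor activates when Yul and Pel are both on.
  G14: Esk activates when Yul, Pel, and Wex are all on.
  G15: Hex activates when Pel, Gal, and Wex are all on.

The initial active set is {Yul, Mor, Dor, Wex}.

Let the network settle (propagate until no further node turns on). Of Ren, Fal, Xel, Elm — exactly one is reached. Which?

Elm

Yul and Mor are on, so Pel activates (G4).
G14: Yul, Pel, and Wex on → Esk on.
G2: Pel and Esk on → Gal on.
Pel, Gal, and Wex are on, so Hex activates (G15).
G7: Yul and Hex on → Lio on.
Lio is on, so Elm activates (G5).
Xel would need Fal (G11), but Fal never turns on. Fal would need Mar and Esk (G9), but Mar never turns on. Ren would need Mor and Pyr (G10), but Pyr never turns on.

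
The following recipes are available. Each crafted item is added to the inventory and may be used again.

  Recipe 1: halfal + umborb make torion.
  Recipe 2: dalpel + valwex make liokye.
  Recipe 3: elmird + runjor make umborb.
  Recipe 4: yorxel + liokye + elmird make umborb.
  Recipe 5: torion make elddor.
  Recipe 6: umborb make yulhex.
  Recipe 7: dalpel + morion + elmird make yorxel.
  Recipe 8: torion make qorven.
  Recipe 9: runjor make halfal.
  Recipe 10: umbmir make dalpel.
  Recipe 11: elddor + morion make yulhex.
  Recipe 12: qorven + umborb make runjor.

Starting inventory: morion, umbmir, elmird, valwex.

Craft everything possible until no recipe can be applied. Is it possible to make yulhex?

Yes

umbmir → dalpel (Recipe 10).
dalpel + morion + elmird → yorxel (Recipe 7).
dalpel + valwex → liokye (Recipe 2).
Using Recipe 4, yorxel, liokye, and elmird make umborb.
umborb → yulhex (Recipe 6).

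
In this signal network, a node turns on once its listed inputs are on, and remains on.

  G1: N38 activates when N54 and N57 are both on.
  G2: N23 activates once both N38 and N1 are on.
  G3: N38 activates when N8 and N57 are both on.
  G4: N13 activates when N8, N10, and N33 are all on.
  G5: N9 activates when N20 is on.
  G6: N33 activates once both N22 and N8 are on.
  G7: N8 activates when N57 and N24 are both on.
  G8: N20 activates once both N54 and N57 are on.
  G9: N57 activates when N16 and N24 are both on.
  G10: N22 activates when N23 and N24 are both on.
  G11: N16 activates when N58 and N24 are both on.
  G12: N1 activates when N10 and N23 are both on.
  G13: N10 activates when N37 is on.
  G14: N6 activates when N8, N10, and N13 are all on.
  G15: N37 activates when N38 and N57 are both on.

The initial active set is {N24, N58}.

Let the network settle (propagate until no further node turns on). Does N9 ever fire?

N9 would need N20 (G5), but N20 never turns on.

No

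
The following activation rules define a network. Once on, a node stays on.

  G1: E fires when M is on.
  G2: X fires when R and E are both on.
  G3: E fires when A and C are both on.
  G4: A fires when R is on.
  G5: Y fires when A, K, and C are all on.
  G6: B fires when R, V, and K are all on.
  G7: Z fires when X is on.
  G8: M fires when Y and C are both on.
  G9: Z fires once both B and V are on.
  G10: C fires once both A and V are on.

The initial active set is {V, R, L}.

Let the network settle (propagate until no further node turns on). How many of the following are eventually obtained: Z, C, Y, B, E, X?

4

R is on, so A fires (G4).
A and V are on, so C fires (G10).
A and C are on, so E fires (G3).
G2: R and E on → X on.
G7: X on → Z on.
Z: reached.
C: reached.
Y would need A, K, and C (G5), but K never turns on.
B would need R, V, and K (G6), but K never turns on.
E: reached.
X: reached.
Reached: Z, C, E, and X — 4 of the 6.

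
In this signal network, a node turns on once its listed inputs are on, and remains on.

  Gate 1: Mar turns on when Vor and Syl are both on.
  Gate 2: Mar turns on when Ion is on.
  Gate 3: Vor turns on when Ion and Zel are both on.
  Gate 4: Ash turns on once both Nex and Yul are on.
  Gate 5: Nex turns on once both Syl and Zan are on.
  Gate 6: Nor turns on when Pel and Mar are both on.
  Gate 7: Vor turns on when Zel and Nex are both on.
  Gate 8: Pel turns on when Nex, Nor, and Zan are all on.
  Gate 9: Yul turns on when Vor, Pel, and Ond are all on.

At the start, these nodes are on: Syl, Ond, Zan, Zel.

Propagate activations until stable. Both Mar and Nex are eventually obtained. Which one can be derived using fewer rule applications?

Nex

Nex: Gate 5: Syl and Zan on → Nex on. [1 rule application]
Mar: Gate 5: Syl and Zan on → Nex on. Gate 7: Zel and Nex on → Vor on. Vor and Syl are on, so Mar turns on (Gate 1). [3 rule applications]
Nex needs fewer.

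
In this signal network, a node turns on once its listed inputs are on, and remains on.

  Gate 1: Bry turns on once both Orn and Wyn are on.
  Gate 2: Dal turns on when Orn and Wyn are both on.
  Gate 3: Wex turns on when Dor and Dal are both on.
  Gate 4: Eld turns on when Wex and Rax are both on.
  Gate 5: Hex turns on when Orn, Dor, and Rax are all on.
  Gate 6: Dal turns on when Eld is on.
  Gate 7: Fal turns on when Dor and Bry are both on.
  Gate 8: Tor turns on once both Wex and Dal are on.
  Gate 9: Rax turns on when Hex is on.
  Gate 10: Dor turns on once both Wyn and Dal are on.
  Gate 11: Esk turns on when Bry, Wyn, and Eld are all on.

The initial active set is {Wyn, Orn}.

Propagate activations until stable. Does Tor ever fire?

Orn and Wyn are on, so Dal turns on (Gate 2).
Gate 10: Wyn and Dal on → Dor on.
Gate 3: Dor and Dal on → Wex on.
Gate 8: Wex and Dal on → Tor on.

Yes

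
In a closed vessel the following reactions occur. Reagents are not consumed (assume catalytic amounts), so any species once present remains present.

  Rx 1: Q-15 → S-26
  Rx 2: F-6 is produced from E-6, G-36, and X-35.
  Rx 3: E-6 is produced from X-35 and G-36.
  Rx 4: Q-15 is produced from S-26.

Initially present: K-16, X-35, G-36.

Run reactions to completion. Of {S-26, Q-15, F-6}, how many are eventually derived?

1

X-35 and G-36 present → E-6 forms (Rx 3).
E-6, G-36, and X-35 present → F-6 forms (Rx 2).
S-26 would need Q-15 (Rx 1), but Q-15 never forms.
Q-15 would need S-26 (Rx 4), but S-26 never forms.
F-6: reached.
Reached: F-6 — 1 of the 3.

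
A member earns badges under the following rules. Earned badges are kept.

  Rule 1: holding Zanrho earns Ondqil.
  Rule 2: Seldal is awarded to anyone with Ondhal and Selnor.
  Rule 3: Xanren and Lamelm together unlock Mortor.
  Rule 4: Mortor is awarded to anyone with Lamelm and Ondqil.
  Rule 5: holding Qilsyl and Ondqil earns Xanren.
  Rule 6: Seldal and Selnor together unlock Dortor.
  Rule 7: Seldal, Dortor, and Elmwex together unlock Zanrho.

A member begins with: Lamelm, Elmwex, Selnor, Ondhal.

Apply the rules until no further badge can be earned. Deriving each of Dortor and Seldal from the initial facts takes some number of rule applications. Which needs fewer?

Seldal

Seldal: With Ondhal and Selnor, Seldal is earned (Rule 2). [1 rule application]
Dortor: With Ondhal and Selnor, Seldal is earned (Rule 2). With Seldal and Selnor, Dortor is earned (Rule 6). [2 rule applications]
Seldal needs fewer.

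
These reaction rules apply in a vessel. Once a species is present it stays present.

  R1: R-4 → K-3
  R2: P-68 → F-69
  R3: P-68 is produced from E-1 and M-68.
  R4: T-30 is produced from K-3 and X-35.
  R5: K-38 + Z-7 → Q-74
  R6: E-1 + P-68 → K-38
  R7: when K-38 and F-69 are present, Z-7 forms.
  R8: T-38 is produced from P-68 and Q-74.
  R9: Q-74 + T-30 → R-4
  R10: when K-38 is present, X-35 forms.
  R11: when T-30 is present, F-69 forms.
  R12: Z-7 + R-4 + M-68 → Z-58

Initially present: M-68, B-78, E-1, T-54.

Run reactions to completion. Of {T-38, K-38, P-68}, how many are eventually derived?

3

E-1 and M-68 present → P-68 forms (R3).
P-68 present → F-69 forms (R2).
E-1 and P-68 present → K-38 forms (R6).
K-38 and F-69 present → Z-7 forms (R7).
K-38 and Z-7 present → Q-74 forms (R5).
P-68 and Q-74 present → T-38 forms (R8).
T-38: reached.
K-38: reached.
P-68: reached.
All 3 are reached.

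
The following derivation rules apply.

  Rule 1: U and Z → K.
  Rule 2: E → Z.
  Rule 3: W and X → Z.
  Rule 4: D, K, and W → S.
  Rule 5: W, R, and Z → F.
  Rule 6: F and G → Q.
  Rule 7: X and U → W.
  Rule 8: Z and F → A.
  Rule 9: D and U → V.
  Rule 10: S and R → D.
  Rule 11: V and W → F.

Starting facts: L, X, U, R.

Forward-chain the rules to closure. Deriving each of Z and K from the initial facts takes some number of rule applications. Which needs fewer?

Z

Z: From X and U, Rule 7 gives W. W and X hold, so Z follows (Rule 3). [2 rule applications]
K: From X and U, Rule 7 gives W. From W and X, Rule 3 gives Z. U and Z hold, so K follows (Rule 1). [3 rule applications]
Z needs fewer.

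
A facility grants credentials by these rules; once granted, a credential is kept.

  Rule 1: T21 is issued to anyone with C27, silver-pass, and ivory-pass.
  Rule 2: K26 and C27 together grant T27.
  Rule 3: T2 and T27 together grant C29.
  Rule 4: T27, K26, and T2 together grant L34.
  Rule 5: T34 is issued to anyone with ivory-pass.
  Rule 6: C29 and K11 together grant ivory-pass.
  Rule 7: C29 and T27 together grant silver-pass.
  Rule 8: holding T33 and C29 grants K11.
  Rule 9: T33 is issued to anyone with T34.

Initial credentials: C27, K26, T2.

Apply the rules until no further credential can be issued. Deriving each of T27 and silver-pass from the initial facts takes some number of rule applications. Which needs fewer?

T27

T27: Holding K26 and C27 grants T27 (Rule 2). [1 rule application]
silver-pass: Holding K26 and C27 grants T27 (Rule 2). Holding T2 and T27 grants C29 (Rule 3). Holding C29 and T27 grants silver-pass (Rule 7). [3 rule applications]
T27 needs fewer.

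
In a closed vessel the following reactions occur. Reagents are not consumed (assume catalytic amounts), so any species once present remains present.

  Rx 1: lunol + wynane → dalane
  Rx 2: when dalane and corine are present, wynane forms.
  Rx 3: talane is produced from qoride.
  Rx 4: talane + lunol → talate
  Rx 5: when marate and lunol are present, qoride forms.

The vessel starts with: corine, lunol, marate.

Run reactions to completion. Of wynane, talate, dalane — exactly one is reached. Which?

marate and lunol present → qoride forms (Rx 5).
qoride present → talane forms (Rx 3).
talane and lunol present → talate forms (Rx 4).
wynane would need dalane and corine (Rx 2), but dalane never forms. dalane would need lunol and wynane (Rx 1), but wynane never forms.

talate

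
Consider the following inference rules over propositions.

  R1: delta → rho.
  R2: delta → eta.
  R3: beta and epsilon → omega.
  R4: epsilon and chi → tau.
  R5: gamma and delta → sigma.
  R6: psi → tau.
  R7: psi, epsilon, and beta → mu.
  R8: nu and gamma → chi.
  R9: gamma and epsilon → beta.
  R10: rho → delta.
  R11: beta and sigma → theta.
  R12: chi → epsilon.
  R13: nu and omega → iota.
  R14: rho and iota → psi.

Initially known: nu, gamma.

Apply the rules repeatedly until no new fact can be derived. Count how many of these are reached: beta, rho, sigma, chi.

2

From nu and gamma, R8 gives chi.
chi holds, so epsilon follows (R12).
gamma and epsilon hold, so beta follows (R9).
beta: reached.
rho would need delta (R1), but delta is never established.
sigma would need gamma and delta (R5), but delta is never established.
chi: reached.
Reached: beta and chi — 2 of the 4.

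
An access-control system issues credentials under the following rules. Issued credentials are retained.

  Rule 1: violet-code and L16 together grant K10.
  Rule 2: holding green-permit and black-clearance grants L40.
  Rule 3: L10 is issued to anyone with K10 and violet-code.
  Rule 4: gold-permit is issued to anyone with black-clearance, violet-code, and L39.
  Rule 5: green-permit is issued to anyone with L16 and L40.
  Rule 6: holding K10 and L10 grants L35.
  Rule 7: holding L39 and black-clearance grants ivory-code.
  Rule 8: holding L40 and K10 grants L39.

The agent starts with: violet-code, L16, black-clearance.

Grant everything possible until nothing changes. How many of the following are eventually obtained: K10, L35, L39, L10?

3

Holding violet-code and L16 grants K10 (Rule 1).
Holding K10 and violet-code grants L10 (Rule 3).
Holding K10 and L10 grants L35 (Rule 6).
K10: reached.
L35: reached.
L39 would need L40 and K10 (Rule 8), but L40 is never granted.
L10: reached.
Reached: K10, L35, and L10 — 3 of the 4.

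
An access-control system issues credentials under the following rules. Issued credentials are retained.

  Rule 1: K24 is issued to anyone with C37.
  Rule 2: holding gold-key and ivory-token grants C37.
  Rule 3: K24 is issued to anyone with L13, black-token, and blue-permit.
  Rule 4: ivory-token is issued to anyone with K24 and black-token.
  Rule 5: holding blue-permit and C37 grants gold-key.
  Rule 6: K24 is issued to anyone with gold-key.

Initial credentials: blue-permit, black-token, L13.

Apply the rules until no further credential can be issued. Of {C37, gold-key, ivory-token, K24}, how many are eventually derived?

2

Holding L13, black-token, and blue-permit grants K24 (Rule 3).
Holding K24 and black-token grants ivory-token (Rule 4).
C37 would need gold-key and ivory-token (Rule 2), but gold-key is never granted.
gold-key would need blue-permit and C37 (Rule 5), but C37 is never granted.
ivory-token: reached.
K24: reached.
Reached: ivory-token and K24 — 2 of the 4.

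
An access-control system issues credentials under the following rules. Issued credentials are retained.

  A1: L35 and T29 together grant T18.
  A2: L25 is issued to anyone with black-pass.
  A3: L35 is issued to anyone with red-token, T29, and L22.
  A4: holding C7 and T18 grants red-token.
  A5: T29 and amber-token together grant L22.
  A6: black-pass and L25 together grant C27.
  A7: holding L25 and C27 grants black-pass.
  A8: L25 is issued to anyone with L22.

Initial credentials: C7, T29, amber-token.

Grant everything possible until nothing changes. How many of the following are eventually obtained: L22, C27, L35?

1

Holding T29 and amber-token grants L22 (A5).
L22: reached.
C27 would need black-pass and L25 (A6), but black-pass is never granted.
L35 would need red-token, T29, and L22 (A3), but red-token is never granted.
Reached: L22 — 1 of the 3.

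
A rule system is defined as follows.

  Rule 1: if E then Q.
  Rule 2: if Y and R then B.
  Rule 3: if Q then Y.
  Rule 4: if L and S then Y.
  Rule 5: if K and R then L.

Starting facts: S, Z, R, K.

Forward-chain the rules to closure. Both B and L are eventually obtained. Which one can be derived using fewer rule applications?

L: K and R hold, so L follows (Rule 5). [1 rule application]
B: From K and R, Rule 5 gives L. From L and S, Rule 4 gives Y. From Y and R, Rule 2 gives B. [3 rule applications]
L needs fewer.

L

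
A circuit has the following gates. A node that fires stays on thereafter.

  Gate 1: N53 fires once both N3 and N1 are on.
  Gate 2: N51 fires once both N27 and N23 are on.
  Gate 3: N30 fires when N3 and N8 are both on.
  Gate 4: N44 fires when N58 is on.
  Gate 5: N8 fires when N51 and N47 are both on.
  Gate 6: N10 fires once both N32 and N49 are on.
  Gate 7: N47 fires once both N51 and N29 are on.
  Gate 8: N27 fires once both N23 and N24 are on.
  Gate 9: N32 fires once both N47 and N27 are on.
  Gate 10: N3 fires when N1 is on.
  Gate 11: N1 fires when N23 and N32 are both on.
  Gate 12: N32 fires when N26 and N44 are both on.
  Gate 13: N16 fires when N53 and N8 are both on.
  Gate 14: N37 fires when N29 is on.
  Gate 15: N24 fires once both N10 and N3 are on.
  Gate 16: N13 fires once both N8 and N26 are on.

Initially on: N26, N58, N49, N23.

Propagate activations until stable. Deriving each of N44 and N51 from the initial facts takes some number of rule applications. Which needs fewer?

N44

N44: Gate 4: N58 on → N44 on. [1 rule application]
N51: Gate 4: N58 on → N44 on. Gate 12: N26 and N44 on → N32 on. Gate 6: N32 and N49 on → N10 on. Gate 11: N23 and N32 on → N1 on. Gate 10: N1 on → N3 on. Gate 15: N10 and N3 on → N24 on. N23 and N24 are on, so N27 fires (Gate 8). Gate 2: N27 and N23 on → N51 on. [8 rule applications]
N44 needs fewer.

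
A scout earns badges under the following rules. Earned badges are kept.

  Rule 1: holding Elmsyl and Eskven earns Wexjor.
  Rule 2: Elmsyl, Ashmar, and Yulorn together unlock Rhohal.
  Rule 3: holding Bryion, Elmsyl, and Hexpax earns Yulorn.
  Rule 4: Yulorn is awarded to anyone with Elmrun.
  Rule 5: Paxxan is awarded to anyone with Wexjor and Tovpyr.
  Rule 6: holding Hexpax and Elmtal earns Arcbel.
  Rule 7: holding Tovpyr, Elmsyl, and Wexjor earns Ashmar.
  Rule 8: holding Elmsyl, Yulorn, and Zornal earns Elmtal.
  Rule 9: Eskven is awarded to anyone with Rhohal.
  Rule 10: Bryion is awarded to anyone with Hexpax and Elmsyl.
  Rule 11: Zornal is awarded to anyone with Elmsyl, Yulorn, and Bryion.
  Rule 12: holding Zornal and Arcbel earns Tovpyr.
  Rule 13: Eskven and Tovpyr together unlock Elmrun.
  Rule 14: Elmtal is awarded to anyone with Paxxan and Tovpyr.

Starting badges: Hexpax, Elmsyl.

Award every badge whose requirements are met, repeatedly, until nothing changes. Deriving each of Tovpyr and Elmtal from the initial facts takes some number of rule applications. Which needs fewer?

Elmtal

Elmtal: With Hexpax and Elmsyl, Bryion is earned (Rule 10). With Bryion, Elmsyl, and Hexpax, Yulorn is earned (Rule 3). With Elmsyl, Yulorn, and Bryion, Zornal is earned (Rule 11). With Elmsyl, Yulorn, and Zornal, Elmtal is earned (Rule 8). [4 rule applications]
Tovpyr: With Hexpax and Elmsyl, Bryion is earned (Rule 10). With Bryion, Elmsyl, and Hexpax, Yulorn is earned (Rule 3). With Elmsyl, Yulorn, and Bryion, Zornal is earned (Rule 11). With Elmsyl, Yulorn, and Zornal, Elmtal is earned (Rule 8). With Hexpax and Elmtal, Arcbel is earned (Rule 6). With Zornal and Arcbel, Tovpyr is earned (Rule 12). [6 rule applications]
Elmtal needs fewer.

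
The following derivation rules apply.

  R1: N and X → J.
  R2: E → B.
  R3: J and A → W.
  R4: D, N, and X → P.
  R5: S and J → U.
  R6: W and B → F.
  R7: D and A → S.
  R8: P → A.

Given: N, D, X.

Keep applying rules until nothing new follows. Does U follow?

D, N, and X hold, so P follows (R4).
N and X hold, so J follows (R1).
From P, R8 gives A.
D and A hold, so S follows (R7).
S and J hold, so U follows (R5).

Yes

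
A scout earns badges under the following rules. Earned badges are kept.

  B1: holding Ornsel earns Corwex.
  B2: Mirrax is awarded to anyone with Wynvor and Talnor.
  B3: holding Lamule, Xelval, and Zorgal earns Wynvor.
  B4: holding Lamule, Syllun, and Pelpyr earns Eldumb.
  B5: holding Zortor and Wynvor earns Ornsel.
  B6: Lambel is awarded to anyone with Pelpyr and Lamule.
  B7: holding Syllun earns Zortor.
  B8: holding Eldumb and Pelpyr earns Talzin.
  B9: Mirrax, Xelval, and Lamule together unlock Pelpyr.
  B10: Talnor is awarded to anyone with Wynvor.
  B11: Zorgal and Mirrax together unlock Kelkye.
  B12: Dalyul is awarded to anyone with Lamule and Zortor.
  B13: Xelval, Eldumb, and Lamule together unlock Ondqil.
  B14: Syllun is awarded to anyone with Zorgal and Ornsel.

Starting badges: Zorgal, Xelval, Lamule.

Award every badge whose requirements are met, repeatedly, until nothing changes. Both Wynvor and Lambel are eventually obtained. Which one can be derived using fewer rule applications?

Wynvor

Wynvor: With Lamule, Xelval, and Zorgal, Wynvor is earned (B3). [1 rule application]
Lambel: With Lamule, Xelval, and Zorgal, Wynvor is earned (B3). With Wynvor, Talnor is earned (B10). With Wynvor and Talnor, Mirrax is earned (B2). With Mirrax, Xelval, and Lamule, Pelpyr is earned (B9). With Pelpyr and Lamule, Lambel is earned (B6). [5 rule applications]
Wynvor needs fewer.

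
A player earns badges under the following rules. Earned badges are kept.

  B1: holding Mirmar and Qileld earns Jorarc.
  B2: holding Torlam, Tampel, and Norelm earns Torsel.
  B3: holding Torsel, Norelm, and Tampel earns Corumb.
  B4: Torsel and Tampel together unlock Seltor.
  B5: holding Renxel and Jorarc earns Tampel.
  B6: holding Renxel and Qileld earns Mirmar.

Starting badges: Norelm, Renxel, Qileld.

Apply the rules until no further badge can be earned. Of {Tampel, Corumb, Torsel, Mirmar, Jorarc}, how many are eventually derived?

3

With Renxel and Qileld, Mirmar is earned (B6).
With Mirmar and Qileld, Jorarc is earned (B1).
With Renxel and Jorarc, Tampel is earned (B5).
Tampel: reached.
Corumb would need Torsel, Norelm, and Tampel (B3), but Torsel is never earned.
Torsel would need Torlam, Tampel, and Norelm (B2), but Torlam is never earned.
Mirmar: reached.
Jorarc: reached.
Reached: Tampel, Mirmar, and Jorarc — 3 of the 5.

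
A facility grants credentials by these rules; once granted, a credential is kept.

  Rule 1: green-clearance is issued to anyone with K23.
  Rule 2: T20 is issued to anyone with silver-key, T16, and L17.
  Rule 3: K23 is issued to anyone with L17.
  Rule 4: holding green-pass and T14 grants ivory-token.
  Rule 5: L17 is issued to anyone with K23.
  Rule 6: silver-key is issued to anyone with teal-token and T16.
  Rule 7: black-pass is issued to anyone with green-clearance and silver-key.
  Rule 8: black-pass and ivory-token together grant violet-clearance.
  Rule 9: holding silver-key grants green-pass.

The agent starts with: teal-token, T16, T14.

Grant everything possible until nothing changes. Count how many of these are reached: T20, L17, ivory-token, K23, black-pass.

Holding teal-token and T16 grants silver-key (Rule 6).
Holding silver-key grants green-pass (Rule 9).
Holding green-pass and T14 grants ivory-token (Rule 4).
T20 would need silver-key, T16, and L17 (Rule 2), but L17 is never granted.
L17 would need K23 (Rule 5), but K23 is never granted.
ivory-token: reached.
K23 would need L17 (Rule 3), but L17 is never granted.
black-pass would need green-clearance and silver-key (Rule 7), but green-clearance is never granted.
Reached: ivory-token — 1 of the 5.

1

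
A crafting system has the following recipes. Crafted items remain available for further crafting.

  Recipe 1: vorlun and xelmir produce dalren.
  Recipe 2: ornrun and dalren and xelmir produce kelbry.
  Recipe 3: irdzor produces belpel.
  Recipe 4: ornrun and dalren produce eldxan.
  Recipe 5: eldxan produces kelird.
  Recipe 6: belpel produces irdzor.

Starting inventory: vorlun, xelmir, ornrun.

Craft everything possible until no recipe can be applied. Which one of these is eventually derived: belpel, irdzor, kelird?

kelird

Using Recipe 1, vorlun and xelmir make dalren.
Using Recipe 4, ornrun and dalren make eldxan.
eldxan → kelird (Recipe 5).
irdzor would need belpel (Recipe 6), but belpel is never obtained. belpel would need irdzor (Recipe 3), but irdzor is never obtained.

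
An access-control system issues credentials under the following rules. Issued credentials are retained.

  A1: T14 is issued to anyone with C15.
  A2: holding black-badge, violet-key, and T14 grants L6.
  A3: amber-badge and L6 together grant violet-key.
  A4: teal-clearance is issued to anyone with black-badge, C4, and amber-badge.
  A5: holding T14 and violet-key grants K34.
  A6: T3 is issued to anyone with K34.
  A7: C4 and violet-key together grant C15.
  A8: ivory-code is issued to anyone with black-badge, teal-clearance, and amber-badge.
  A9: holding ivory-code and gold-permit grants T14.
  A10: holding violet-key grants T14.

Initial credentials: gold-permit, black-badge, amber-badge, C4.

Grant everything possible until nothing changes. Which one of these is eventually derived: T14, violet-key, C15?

T14

Holding black-badge, C4, and amber-badge grants teal-clearance (A4).
Holding black-badge, teal-clearance, and amber-badge grants ivory-code (A8).
Holding ivory-code and gold-permit grants T14 (A9).
C15 would need C4 and violet-key (A7), but violet-key is never granted. violet-key would need amber-badge and L6 (A3), but L6 is never granted.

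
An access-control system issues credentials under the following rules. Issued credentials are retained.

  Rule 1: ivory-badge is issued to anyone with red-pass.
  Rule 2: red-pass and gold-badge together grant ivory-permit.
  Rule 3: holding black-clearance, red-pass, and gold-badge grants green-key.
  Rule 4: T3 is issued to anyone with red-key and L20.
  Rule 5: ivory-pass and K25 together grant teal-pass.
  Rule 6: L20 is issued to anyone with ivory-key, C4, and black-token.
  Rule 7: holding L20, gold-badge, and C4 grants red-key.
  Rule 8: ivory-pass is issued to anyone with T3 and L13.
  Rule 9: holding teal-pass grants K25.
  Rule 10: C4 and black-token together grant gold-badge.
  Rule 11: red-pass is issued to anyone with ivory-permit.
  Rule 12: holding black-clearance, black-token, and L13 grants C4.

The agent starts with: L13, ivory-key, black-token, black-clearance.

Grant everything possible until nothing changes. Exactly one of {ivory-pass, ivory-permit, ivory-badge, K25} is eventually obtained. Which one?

Holding black-clearance, black-token, and L13 grants C4 (Rule 12).
Holding ivory-key, C4, and black-token grants L20 (Rule 6).
Holding C4 and black-token grants gold-badge (Rule 10).
Holding L20, gold-badge, and C4 grants red-key (Rule 7).
Holding red-key and L20 grants T3 (Rule 4).
Holding T3 and L13 grants ivory-pass (Rule 8).
K25 would need teal-pass (Rule 9), but teal-pass is never granted. ivory-badge would need red-pass (Rule 1), but red-pass is never granted. ivory-permit would need red-pass and gold-badge (Rule 2), but red-pass is never granted.

ivory-pass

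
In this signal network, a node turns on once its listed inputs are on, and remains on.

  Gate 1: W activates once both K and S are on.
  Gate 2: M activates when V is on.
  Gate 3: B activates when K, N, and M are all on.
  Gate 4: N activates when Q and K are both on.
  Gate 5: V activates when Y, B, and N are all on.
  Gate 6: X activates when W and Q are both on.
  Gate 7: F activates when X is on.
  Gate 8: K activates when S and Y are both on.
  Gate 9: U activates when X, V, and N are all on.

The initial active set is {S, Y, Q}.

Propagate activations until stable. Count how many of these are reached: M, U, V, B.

0

M would need V (Gate 2), but V never turns on.
U would need X, V, and N (Gate 9), but V never turns on.
V would need Y, B, and N (Gate 5), but B never turns on.
B would need K, N, and M (Gate 3), but M never turns on.
None of the 4 are reached.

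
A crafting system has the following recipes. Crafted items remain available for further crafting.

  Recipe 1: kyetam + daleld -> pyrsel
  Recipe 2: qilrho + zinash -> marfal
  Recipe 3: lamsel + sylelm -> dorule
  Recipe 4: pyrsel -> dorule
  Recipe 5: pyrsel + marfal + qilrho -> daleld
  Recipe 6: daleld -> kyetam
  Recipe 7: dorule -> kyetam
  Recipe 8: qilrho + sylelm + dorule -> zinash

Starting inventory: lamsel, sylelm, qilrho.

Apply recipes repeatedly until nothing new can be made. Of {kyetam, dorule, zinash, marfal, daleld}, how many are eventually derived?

4

lamsel + sylelm -> dorule (Recipe 3).
Using Recipe 8, qilrho, sylelm, and dorule make zinash.
Using Recipe 7, dorule makes kyetam.
Using Recipe 2, qilrho and zinash make marfal.
kyetam: reached.
dorule: reached.
zinash: reached.
marfal: reached.
daleld would need pyrsel, marfal, and qilrho (Recipe 5), but pyrsel is never obtained.
Reached: kyetam, dorule, zinash, and marfal — 4 of the 5.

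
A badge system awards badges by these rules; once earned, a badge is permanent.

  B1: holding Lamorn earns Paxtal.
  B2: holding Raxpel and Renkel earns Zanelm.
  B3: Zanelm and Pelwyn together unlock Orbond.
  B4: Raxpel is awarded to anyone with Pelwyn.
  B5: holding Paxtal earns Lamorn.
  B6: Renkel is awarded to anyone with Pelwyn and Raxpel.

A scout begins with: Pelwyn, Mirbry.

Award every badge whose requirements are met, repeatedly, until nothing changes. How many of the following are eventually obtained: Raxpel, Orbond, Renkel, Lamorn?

3

With Pelwyn, Raxpel is earned (B4).
With Pelwyn and Raxpel, Renkel is earned (B6).
With Raxpel and Renkel, Zanelm is earned (B2).
With Zanelm and Pelwyn, Orbond is earned (B3).
Raxpel: reached.
Orbond: reached.
Renkel: reached.
Lamorn would need Paxtal (B5), but Paxtal is never earned.
Reached: Raxpel, Orbond, and Renkel — 3 of the 4.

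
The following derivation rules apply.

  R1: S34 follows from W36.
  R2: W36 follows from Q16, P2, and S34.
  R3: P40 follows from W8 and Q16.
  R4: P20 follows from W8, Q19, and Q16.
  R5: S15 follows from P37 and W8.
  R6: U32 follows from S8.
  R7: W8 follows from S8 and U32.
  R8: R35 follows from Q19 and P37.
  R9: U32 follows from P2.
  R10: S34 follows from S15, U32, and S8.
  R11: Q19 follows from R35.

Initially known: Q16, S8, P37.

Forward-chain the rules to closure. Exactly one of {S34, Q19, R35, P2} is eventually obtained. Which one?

S8 holds, so U32 follows (R6).
S8 and U32 hold, so W8 follows (R7).
From P37 and W8, R5 gives S15.
From S15, U32, and S8, R10 gives S34.
R35 would need Q19 and P37 (R8), but Q19 is never established. No rule produces P2, and it is not given. Q19 would need R35 (R11), but R35 is never established.

S34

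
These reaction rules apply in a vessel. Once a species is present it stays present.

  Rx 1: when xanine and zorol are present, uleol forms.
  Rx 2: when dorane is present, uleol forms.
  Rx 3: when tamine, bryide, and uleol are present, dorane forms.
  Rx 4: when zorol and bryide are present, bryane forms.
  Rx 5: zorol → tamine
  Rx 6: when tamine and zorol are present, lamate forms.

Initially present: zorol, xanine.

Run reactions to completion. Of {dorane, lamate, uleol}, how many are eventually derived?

xanine and zorol present → uleol forms (Rx 1).
zorol present → tamine forms (Rx 5).
tamine and zorol present → lamate forms (Rx 6).
dorane would need tamine, bryide, and uleol (Rx 3), but bryide never forms.
lamate: reached.
uleol: reached.
Reached: lamate and uleol — 2 of the 3.

2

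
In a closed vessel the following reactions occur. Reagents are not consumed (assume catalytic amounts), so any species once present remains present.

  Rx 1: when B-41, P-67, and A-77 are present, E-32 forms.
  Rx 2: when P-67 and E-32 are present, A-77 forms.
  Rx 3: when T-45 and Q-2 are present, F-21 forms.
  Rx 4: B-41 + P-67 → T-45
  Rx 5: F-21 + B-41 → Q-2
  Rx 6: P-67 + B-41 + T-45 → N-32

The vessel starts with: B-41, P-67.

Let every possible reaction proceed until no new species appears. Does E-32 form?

No

E-32 would need B-41, P-67, and A-77 (Rx 1), but A-77 never forms.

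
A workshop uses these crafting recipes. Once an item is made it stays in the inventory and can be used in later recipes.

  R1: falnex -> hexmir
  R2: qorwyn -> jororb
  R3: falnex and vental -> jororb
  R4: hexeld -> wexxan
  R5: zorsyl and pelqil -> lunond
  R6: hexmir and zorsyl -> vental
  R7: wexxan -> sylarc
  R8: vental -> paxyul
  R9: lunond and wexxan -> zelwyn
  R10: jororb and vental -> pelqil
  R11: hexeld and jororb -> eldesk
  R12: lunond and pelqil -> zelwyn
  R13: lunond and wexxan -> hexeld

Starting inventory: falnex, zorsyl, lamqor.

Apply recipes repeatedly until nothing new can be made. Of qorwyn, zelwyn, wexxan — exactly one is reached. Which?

zelwyn

Using R1, falnex makes hexmir.
hexmir and zorsyl -> vental (R6).
Using R3, falnex and vental make jororb.
Using R10, jororb and vental make pelqil.
zorsyl and pelqil -> lunond (R5).
Using R12, lunond and pelqil make zelwyn.
wexxan would need hexeld (R4), but hexeld is never obtained. No rule produces qorwyn, and it is not given.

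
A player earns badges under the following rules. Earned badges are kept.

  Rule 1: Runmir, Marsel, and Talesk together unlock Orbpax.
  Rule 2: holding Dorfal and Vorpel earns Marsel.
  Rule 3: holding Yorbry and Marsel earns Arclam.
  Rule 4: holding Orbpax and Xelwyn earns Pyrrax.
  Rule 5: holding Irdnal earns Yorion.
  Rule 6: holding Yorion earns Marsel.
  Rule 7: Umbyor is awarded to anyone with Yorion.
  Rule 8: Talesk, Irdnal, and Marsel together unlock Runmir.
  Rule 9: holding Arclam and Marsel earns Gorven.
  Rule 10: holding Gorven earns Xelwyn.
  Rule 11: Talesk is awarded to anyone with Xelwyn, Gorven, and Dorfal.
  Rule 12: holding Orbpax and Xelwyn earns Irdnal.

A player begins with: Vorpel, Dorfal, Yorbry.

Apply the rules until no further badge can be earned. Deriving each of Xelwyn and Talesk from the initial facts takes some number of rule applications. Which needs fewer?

Xelwyn

Xelwyn: With Dorfal and Vorpel, Marsel is earned (Rule 2). With Yorbry and Marsel, Arclam is earned (Rule 3). With Arclam and Marsel, Gorven is earned (Rule 9). With Gorven, Xelwyn is earned (Rule 10). [4 rule applications]
Talesk: With Dorfal and Vorpel, Marsel is earned (Rule 2). With Yorbry and Marsel, Arclam is earned (Rule 3). With Arclam and Marsel, Gorven is earned (Rule 9). With Gorven, Xelwyn is earned (Rule 10). With Xelwyn, Gorven, and Dorfal, Talesk is earned (Rule 11). [5 rule applications]
Xelwyn needs fewer.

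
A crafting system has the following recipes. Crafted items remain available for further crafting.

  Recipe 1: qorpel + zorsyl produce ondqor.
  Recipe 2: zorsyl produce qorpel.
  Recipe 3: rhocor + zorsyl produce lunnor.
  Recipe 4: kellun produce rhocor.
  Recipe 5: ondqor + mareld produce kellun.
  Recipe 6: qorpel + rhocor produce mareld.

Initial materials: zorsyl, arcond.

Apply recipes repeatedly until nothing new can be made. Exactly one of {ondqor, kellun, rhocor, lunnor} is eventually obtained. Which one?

Using Recipe 2, zorsyl makes qorpel.
qorpel + zorsyl → ondqor (Recipe 1).
rhocor would need kellun (Recipe 4), but kellun is never obtained. kellun would need ondqor and mareld (Recipe 5), but mareld is never obtained. lunnor would need rhocor and zorsyl (Recipe 3), but rhocor is never obtained.

ondqor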